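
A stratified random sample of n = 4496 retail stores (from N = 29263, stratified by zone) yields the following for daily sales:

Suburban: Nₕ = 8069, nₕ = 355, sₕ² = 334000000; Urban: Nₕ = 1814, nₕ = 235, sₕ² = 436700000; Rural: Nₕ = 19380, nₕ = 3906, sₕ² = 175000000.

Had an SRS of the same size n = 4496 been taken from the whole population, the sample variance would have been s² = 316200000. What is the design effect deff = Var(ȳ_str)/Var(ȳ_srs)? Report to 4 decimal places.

1.5169

Var(ȳ_str) = Σ Wₕ²(1−fₕ)sₕ²/nₕ with Wₕ = Nₕ/29263:
  Suburban: (8069/29263)²·(1−355/8069)·334000000/355 = 68387.979
  Urban: (1814/29263)²·(1−235/1814)·436700000/235 = 6215.8002
  Rural: (19380/29263)²·(1−3906/19380)·175000000/3906 = 15690.056
  → Var(ȳ_str) = 90293.835.
Var(ȳ_srs) = (1 − 4496/29263)·316200000/4496 = 59523.728.
deff = 90293.835 / 59523.728 = 1.5169.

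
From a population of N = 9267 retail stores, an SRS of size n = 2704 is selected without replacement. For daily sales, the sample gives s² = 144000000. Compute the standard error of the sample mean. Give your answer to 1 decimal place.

Under SRS without replacement, Var(ȳ) = (1 − f)·s²/n with f = n/N = 2704/9267 = 0.29178807.
Var(ȳ) = (1 − 0.29178807)·144000000/2704 = 0.70821193·53254.438 = 37715.428.
SE(ȳ) = √(37715.428) = 194.2.

194.2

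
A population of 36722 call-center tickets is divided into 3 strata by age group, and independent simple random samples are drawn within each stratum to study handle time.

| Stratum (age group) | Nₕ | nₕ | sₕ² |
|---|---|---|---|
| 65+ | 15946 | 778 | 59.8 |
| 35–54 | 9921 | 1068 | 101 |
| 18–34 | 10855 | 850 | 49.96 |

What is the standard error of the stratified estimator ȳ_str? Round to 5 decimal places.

Var(ȳ_str) = Σₕ Wₕ²(1 − fₕ)sₕ²/nₕ with Wₕ = Nₕ/N, N = 36722.
65+: Wₕ = 0.43423561; term = 0.43423561²·(1 − 0.04878967)·59.8/778 = 0.013786341.
35–54: Wₕ = 0.27016502; term = 0.27016502²·(1 − 0.10765044)·101/1068 = 0.0061594705.
18–34: Wₕ = 0.29559937; term = 0.29559937²·(1 − 0.07830493)·49.96/850 = 0.0047336678.
Sum = 0.024679479.
SE = √(0.024679479) = 0.15710.

0.15710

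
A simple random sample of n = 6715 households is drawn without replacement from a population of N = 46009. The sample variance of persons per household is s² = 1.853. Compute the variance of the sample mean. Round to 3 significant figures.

2.36 × 10^-4

Under SRS without replacement, Var(ȳ) = (1 − f)·s²/n with f = n/N = 6715/46009 = 0.14594971.
Var(ȳ) = (1 − 0.14594971)·1.853/6715 = 0.85405029·2.7594937 × 10^-4 = 2.3567464 × 10^-4.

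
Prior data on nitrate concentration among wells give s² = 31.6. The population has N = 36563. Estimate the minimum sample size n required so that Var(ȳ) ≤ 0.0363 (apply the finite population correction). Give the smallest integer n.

851

Without fpc, n₀ = s²/D = 31.6/0.0363 = 870.5234.
With fpc, (1 − n/N)·s²/n ≤ D requires n ≥ n₀/(1 + n₀/N) = 870.5234/(1 + 870.5234/36563) = 850.2792.
Rounding up, n = 851.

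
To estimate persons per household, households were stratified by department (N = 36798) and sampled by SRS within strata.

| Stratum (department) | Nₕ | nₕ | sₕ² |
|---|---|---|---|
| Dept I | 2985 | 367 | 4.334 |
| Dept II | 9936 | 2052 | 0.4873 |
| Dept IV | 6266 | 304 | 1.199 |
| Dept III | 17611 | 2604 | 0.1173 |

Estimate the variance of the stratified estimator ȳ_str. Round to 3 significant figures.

1.99 × 10^-4

Var(ȳ_str) = Σₕ Wₕ²(1 − fₕ)sₕ²/nₕ with Wₕ = Nₕ/N, N = 36798.
Dept I: Wₕ = 0.08111854; term = 0.08111854²·(1 − 0.12294807)·4.334/367 = 6.8153536 × 10^-5.
Dept II: Wₕ = 0.27001467; term = 0.27001467²·(1 − 0.20652174)·0.4873/2052 = 1.3738168 × 10^-5.
Dept IV: Wₕ = 0.17028099; term = 0.17028099²·(1 − 0.04851580)·1.199/304 = 1.0881269 × 10^-4.
Dept III: Wₕ = 0.47858579; term = 0.47858579²·(1 − 0.14786213)·0.1173/2604 = 8.7919762 × 10^-6.
Sum = 1.9949637 × 10^-4.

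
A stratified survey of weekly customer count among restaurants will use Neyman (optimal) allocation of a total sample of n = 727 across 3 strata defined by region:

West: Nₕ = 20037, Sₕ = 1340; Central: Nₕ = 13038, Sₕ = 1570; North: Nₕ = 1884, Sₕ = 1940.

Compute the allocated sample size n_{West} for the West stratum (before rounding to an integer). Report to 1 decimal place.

382.9

Neyman allocation: nₕ = n·NₕSₕ / Σⱼ NⱼSⱼ.
Σ NⱼSⱼ = 20037·1340 + 13038·1570 + 1884·1940 = 5.09742 × 10^7.
n_{West} = 727·20037·1340 / (5.09742 × 10^7) = 382.9.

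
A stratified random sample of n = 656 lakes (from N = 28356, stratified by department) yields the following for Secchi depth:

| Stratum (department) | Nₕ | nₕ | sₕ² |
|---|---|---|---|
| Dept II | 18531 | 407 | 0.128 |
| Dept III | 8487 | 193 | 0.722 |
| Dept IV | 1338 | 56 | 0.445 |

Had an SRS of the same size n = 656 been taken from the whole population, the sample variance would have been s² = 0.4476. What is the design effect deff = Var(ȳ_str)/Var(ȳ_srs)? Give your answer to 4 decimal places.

0.7139

Var(ȳ_str) = Σ Wₕ²(1−fₕ)sₕ²/nₕ with Wₕ = Nₕ/28356:
  Dept II: (18531/28356)²·(1−407/18531)·0.128/407 = 1.3136466 × 10^-4
  Dept III: (8487/28356)²·(1−193/8487)·0.722/193 = 3.2749765 × 10^-4
  Dept IV: (1338/28356)²·(1−56/1338)·0.445/56 = 1.6952205 × 10^-5
  → Var(ȳ_str) = 4.7581452 × 10^-4.
Var(ȳ_srs) = (1 − 656/28356)·0.4476/656 = 6.6653205 × 10^-4.
deff = (4.7581452 × 10^-4) / (6.6653205 × 10^-4) = 0.7139.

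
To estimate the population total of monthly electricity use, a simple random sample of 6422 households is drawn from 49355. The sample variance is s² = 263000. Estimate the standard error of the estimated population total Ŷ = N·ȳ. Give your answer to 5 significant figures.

294580

Var(Ŷ) = N²·Var(ȳ) = N²·(1 − n/N)·s²/n.
f = 6422/49355 = 0.13011853; Var(ȳ) = 0.86988147·263000/6422 = 35.624233.
Var(Ŷ) = 49355² · 35.624233 = 8.677764 × 10^10.
SE(Ŷ) = √(8.677764 × 10^10) = 294580.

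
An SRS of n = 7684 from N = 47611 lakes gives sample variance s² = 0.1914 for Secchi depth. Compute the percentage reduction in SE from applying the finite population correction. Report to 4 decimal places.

f = n/N = 7684/47611 = 0.16139128.
SE_no-fpc = √(s²/n) = 0.0049908818; SE_fpc = √((1−f)s²/n) = 0.0045704291.
Ratio = √(1−f) = 0.91575582. Reduction = 100·(1 − 0.91575582) = 8.4244%.

8.4244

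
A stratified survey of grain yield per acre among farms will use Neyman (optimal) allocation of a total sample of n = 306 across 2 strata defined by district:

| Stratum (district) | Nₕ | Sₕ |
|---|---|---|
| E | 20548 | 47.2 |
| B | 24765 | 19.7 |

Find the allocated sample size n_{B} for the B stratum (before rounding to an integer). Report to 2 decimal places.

Neyman allocation: nₕ = n·NₕSₕ / Σⱼ NⱼSⱼ.
Σ NⱼSⱼ = 20548·47.2 + 24765·19.7 = 1.4577361 × 10^6.
n_{B} = 306·24765·19.7 / (1.4577361 × 10^6) = 102.41.

102.41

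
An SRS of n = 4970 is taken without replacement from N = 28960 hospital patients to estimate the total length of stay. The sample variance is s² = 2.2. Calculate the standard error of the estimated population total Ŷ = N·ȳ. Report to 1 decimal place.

554.6

Var(Ŷ) = N²·Var(ȳ) = N²·(1 − n/N)·s²/n.
f = 4970/28960 = 0.17161602; Var(ȳ) = 0.82838398·2.2/4970 = 3.6668908 × 10^-4.
Var(Ŷ) = 28960² · (3.6668908 × 10^-4) = 307535.38.
SE(Ŷ) = √(307535.38) = 554.6.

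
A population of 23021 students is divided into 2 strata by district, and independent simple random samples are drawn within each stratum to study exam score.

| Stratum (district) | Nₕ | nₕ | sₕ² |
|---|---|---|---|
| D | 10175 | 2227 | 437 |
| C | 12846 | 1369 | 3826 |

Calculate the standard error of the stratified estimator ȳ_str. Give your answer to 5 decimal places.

0.89857

Var(ȳ_str) = Σₕ Wₕ²(1 − fₕ)sₕ²/nₕ with Wₕ = Nₕ/N, N = 23021.
D: Wₕ = 0.44198775; term = 0.44198775²·(1 − 0.21886978)·437/2227 = 0.029943677.
C: Wₕ = 0.55801225; term = 0.55801225²·(1 − 0.10657014)·3826/1369 = 0.7774804.
Sum = 0.80742408.
SE = √(0.80742408) = 0.89857.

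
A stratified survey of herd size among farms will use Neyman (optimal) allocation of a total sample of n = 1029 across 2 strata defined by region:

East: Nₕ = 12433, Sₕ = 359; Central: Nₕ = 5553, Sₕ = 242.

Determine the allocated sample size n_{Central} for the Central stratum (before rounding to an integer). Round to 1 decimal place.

238.1

Neyman allocation: nₕ = n·NₕSₕ / Σⱼ NⱼSⱼ.
Σ NⱼSⱼ = 12433·359 + 5553·242 = 5.807273 × 10^6.
n_{Central} = 1029·5553·242 / (5.807273 × 10^6) = 238.1.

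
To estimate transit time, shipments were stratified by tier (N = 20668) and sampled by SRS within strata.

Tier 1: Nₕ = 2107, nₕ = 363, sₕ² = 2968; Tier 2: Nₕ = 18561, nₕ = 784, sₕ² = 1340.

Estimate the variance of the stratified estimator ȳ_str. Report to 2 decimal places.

Var(ȳ_str) = Σₕ Wₕ²(1 − fₕ)sₕ²/nₕ with Wₕ = Nₕ/N, N = 20668.
Tier 1: Wₕ = 0.10194504; term = 0.10194504²·(1 − 0.17228287)·2968/363 = 0.070334982.
Tier 2: Wₕ = 0.89805496; term = 0.89805496²·(1 − 0.04223910)·1340/784 = 1.3202363.
Sum = 1.3905713.

1.39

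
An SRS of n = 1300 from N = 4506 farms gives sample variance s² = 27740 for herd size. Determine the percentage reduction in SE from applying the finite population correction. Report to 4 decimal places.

f = n/N = 1300/4506 = 0.28850422.
SE_no-fpc = √(s²/n) = 4.6193573; SE_fpc = √((1−f)s²/n) = 3.8964375.
Ratio = √(1−f) = 0.84350209. Reduction = 100·(1 − 0.84350209) = 15.6498%.

15.6498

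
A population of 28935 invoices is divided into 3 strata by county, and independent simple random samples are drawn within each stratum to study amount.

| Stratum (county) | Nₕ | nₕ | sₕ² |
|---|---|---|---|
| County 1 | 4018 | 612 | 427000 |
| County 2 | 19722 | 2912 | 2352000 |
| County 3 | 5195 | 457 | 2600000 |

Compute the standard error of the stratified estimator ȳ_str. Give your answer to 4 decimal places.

Var(ȳ_str) = Σₕ Wₕ²(1 − fₕ)sₕ²/nₕ with Wₕ = Nₕ/N, N = 28935.
County 1: Wₕ = 0.13886297; term = 0.13886297²·(1 − 0.15231458)·427000/612 = 11.404705.
County 2: Wₕ = 0.68159668; term = 0.68159668²·(1 − 0.14765237)·2352000/2912 = 319.82885.
County 3: Wₕ = 0.17954035; term = 0.17954035²·(1 − 0.08796920)·2600000/457 = 167.2595.
Sum = 498.49306.
SE = √(498.49306) = 22.3270.

22.3270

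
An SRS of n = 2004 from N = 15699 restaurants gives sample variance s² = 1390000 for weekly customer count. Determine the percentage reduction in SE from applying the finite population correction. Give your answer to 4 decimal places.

6.6004

f = n/N = 2004/15699 = 0.12765144.
SE_no-fpc = √(s²/n) = 26.336529; SE_fpc = √((1−f)s²/n) = 24.598213.
Ratio = √(1−f) = 0.93399602. Reduction = 100·(1 − 0.93399602) = 6.6004%.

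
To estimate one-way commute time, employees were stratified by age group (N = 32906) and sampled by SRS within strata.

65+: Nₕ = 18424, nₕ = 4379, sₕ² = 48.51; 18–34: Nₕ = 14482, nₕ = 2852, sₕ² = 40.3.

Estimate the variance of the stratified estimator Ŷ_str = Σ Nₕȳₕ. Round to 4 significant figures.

5.246 × 10^6

Var(Ŷ_str) = Σₕ Nₕ²(1 − fₕ)sₕ²/nₕ.
65+: 18424²·(1 − 4379/18424)·48.51/4379 = 2.8665663 × 10^6.
18–34: 14482²·(1 − 2852/14482)·40.3/2852 = 2.3799278 × 10^6.
Sum = 5.2464941 × 10^6.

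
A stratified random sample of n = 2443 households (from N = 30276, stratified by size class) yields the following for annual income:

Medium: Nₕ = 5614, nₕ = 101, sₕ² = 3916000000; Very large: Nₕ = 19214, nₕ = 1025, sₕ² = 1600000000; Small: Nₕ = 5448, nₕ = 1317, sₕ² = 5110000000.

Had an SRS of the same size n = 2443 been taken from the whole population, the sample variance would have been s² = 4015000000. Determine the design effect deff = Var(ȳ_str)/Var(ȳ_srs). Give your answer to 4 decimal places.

1.3235

Var(ȳ_str) = Σ Wₕ²(1−fₕ)sₕ²/nₕ with Wₕ = Nₕ/30276:
  Medium: (5614/30276)²·(1−101/5614)·3916000000/101 = 1.3091359 × 10^6
  Very large: (19214/30276)²·(1−1025/19214)·1600000000/1025 = 595149.03
  Small: (5448/30276)²·(1−1317/5448)·5110000000/1317 = 95264.354
  → Var(ȳ_str) = 1.9995493 × 10^6.
Var(ȳ_srs) = (1 − 2443/30276)·4015000000/2443 = 1.5108579 × 10^6.
deff = (1.9995493 × 10^6) / (1.5108579 × 10^6) = 1.3235.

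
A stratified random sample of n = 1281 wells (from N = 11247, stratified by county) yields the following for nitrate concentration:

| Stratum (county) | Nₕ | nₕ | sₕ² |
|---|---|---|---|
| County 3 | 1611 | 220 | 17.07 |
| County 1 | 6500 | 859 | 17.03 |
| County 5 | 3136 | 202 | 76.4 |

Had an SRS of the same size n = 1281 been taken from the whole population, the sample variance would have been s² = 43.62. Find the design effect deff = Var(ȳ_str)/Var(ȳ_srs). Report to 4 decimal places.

1.1478

Var(ȳ_str) = Σ Wₕ²(1−fₕ)sₕ²/nₕ with Wₕ = Nₕ/11247:
  County 3: (1611/11247)²·(1−220/1611)·17.07/220 = 0.0013745487
  County 1: (6500/11247)²·(1−859/6500)·17.03/859 = 0.0057466871
  County 5: (3136/11247)²·(1−202/3136)·76.4/202 = 0.027510898
  → Var(ȳ_str) = 0.034632134.
Var(ȳ_srs) = (1 − 1281/11247)·43.62/1281 = 0.030173155.
deff = 0.034632134 / 0.030173155 = 1.1478.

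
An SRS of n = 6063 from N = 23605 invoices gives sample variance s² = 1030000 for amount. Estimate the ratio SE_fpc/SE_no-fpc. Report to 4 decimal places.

0.8621

f = n/N = 6063/23605 = 0.25685236.
SE_no-fpc = √(s²/n) = 13.033913; SE_fpc = √((1−f)s²/n) = 11.236017.
Ratio = √(1−f) = 0.86206011.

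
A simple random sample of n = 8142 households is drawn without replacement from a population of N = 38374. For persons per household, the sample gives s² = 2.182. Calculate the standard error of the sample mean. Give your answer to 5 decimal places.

Under SRS without replacement, Var(ȳ) = (1 − f)·s²/n with f = n/N = 8142/38374 = 0.21217491.
Var(ȳ) = (1 − 0.21217491)·2.182/8142 = 0.78782509·2.6799312 × 10^-4 = 2.1113171 × 10^-4.
SE(ȳ) = √(2.1113171 × 10^-4) = 0.01453.

0.01453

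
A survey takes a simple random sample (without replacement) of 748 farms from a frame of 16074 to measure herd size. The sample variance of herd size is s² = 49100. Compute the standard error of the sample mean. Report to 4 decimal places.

7.9112

Under SRS without replacement, Var(ȳ) = (1 − f)·s²/n with f = n/N = 748/16074 = 0.04653478.
Var(ȳ) = (1 − 0.04653478)·49100/748 = 0.95346522·65.641711 = 62.587089.
SE(ȳ) = √(62.587089) = 7.9112.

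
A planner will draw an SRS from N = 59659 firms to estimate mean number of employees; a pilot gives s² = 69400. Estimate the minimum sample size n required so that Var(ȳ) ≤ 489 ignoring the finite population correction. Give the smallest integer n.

Without fpc, n₀ = s²/D = 69400/489 = 141.9223.
Rounding up, n = 142.

142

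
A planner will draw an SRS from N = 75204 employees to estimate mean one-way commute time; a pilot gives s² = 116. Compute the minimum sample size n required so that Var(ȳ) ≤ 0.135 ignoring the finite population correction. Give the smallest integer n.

860

Without fpc, n₀ = s²/D = 116/0.135 = 859.2593.
Rounding up, n = 860.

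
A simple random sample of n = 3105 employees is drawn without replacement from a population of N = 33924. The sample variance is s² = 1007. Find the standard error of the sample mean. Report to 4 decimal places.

Under SRS without replacement, Var(ȳ) = (1 − f)·s²/n with f = n/N = 3105/33924 = 0.09152812.
Var(ȳ) = (1 − 0.09152812)·1007/3105 = 0.90847188·0.32431562 = 0.29463162.
SE(ȳ) = √(0.29463162) = 0.5428.

0.5428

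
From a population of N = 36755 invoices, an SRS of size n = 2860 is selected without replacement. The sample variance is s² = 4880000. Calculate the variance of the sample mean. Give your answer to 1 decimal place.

1573.5

Under SRS without replacement, Var(ȳ) = (1 − f)·s²/n with f = n/N = 2860/36755 = 0.07781254.
Var(ȳ) = (1 − 0.07781254)·4880000/2860 = 0.92218746·1706.2937 = 1573.5227.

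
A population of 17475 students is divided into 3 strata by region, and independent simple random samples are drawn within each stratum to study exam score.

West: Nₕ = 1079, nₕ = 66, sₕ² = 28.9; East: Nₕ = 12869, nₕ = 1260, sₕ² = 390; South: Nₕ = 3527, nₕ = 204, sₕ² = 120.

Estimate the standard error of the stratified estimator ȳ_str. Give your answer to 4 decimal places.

0.4190

Var(ȳ_str) = Σₕ Wₕ²(1 − fₕ)sₕ²/nₕ with Wₕ = Nₕ/N, N = 17475.
West: Wₕ = 0.06174535; term = 0.06174535²·(1 − 0.06116775)·28.9/66 = 0.0015672938.
East: Wₕ = 0.73642346; term = 0.73642346²·(1 − 0.09790971)·390/1260 = 0.1514256.
South: Wₕ = 0.20183119; term = 0.20183119²·(1 − 0.05783952)·120/204 = 0.022576287.
Sum = 0.17556918.
SE = √(0.17556918) = 0.4190.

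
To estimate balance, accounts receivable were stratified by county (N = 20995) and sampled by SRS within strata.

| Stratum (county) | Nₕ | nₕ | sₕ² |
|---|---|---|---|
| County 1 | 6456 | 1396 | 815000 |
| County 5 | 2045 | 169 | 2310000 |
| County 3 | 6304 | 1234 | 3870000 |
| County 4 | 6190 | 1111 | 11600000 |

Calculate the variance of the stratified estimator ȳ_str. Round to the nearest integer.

1134

Var(ȳ_str) = Σₕ Wₕ²(1 − fₕ)sₕ²/nₕ with Wₕ = Nₕ/N, N = 20995.
County 1: Wₕ = 0.30750179; term = 0.30750179²·(1 − 0.21623296)·815000/1396 = 43.26677.
County 5: Wₕ = 0.09740414; term = 0.09740414²·(1 − 0.08264059)·2310000/169 = 118.96512.
County 3: Wₕ = 0.30026197; term = 0.30026197²·(1 − 0.19574873)·3870000/1234 = 227.39882.
County 4: Wₕ = 0.29483210; term = 0.29483210²·(1 − 0.17948304)·11600000/1111 = 744.69945.
Sum = 1134.3302.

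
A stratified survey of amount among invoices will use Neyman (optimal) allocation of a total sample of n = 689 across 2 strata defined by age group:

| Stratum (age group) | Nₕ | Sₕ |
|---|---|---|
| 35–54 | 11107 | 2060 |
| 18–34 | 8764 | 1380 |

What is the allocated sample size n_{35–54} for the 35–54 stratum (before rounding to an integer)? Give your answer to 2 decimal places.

Neyman allocation: nₕ = n·NₕSₕ / Σⱼ NⱼSⱼ.
Σ NⱼSⱼ = 11107·2060 + 8764·1380 = 3.497474 × 10^7.
n_{35–54} = 689·11107·2060 / (3.497474 × 10^7) = 450.74.

450.74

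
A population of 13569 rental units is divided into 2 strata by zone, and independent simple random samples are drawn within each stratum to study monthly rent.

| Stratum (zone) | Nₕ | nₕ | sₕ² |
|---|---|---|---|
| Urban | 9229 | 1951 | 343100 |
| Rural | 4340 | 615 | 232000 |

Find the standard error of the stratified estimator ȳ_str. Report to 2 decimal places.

Var(ȳ_str) = Σₕ Wₕ²(1 − fₕ)sₕ²/nₕ with Wₕ = Nₕ/N, N = 13569.
Urban: Wₕ = 0.68015329; term = 0.68015329²·(1 − 0.21139885)·343100/1951 = 64.155584.
Rural: Wₕ = 0.31984671; term = 0.31984671²·(1 − 0.14170507)·232000/615 = 33.123269.
Sum = 97.278853.
SE = √(97.278853) = 9.86.

9.86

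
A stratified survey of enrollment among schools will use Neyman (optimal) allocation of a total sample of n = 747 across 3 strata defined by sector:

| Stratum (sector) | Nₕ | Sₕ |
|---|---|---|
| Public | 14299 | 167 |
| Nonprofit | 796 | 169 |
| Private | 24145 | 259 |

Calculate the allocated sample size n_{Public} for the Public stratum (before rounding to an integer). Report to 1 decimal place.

203.3

Neyman allocation: nₕ = n·NₕSₕ / Σⱼ NⱼSⱼ.
Σ NⱼSⱼ = 14299·167 + 796·169 + 24145·259 = 8.776012 × 10^6.
n_{Public} = 747·14299·167 / (8.776012 × 10^6) = 203.3.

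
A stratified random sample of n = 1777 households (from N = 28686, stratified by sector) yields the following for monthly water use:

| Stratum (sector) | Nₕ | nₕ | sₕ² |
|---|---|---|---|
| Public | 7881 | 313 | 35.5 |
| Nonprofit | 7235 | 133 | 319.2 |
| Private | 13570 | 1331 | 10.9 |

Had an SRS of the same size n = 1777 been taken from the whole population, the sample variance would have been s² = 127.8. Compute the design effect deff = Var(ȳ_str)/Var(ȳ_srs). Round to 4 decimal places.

2.3677

Var(ȳ_str) = Σ Wₕ²(1−fₕ)sₕ²/nₕ with Wₕ = Nₕ/28686:
  Public: (7881/28686)²·(1−313/7881)·35.5/313 = 0.0082206561
  Nonprofit: (7235/28686)²·(1−133/7235)·319.2/133 = 0.14986163
  Private: (13570/28686)²·(1−1331/13570)·10.9/1331 = 0.001652853
  → Var(ȳ_str) = 0.15973514.
Var(ȳ_srs) = (1 − 1777/28686)·127.8/1777 = 0.06746383.
deff = 0.15973514 / 0.06746383 = 2.3677.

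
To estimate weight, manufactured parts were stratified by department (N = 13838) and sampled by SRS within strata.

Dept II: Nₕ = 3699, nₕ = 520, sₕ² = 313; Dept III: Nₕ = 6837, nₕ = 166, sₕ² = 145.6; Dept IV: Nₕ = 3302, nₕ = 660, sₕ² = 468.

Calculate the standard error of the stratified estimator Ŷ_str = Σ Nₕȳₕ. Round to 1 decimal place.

Var(Ŷ_str) = Σₕ Nₕ²(1 − fₕ)sₕ²/nₕ.
Dept II: 3699²·(1 − 520/3699)·313/520 = 7.0780863 × 10^6.
Dept III: 6837²·(1 − 166/6837)·145.6/166 = 4.0004589 × 10^7.
Dept IV: 3302²·(1 − 660/3302)·468/660 = 6.1860268 × 10^6.
Sum = 5.3268702 × 10^7.
SE = √(5.3268702 × 10^7) = 7298.5.

7298.5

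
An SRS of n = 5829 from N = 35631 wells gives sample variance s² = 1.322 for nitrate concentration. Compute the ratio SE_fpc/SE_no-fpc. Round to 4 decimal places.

f = n/N = 5829/35631 = 0.16359350.
SE_no-fpc = √(s²/n) = 0.015059783; SE_fpc = √((1−f)s²/n) = 0.013772964.
Ratio = √(1−f) = 0.91455262.

0.9146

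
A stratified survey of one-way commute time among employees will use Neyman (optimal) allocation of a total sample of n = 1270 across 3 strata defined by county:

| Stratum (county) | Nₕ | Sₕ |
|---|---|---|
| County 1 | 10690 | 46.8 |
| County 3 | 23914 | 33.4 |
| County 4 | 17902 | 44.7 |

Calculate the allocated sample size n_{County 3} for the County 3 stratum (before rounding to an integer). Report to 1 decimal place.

483.2

Neyman allocation: nₕ = n·NₕSₕ / Σⱼ NⱼSⱼ.
Σ NⱼSⱼ = 10690·46.8 + 23914·33.4 + 17902·44.7 = 2.099239 × 10^6.
n_{County 3} = 1270·23914·33.4 / (2.099239 × 10^6) = 483.2.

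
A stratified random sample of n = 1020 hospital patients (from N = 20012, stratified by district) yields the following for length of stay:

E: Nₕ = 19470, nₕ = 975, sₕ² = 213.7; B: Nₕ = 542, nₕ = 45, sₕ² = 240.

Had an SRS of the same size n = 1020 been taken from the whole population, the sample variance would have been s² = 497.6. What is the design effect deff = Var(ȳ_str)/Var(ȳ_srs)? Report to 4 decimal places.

0.4334

Var(ȳ_str) = Σ Wₕ²(1−fₕ)sₕ²/nₕ with Wₕ = Nₕ/20012:
  E: (19470/20012)²·(1−975/19470)·213.7/975 = 0.19707848
  B: (542/20012)²·(1−45/542)·240/45 = 0.0035873472
  → Var(ȳ_str) = 0.20066583.
Var(ȳ_srs) = (1 − 1020/20012)·497.6/1020 = 0.46297806.
deff = 0.20066583 / 0.46297806 = 0.4334.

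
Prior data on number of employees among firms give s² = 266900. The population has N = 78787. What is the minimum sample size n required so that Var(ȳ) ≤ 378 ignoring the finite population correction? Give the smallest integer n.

707

Without fpc, n₀ = s²/D = 266900/378 = 706.0847.
Rounding up, n = 707.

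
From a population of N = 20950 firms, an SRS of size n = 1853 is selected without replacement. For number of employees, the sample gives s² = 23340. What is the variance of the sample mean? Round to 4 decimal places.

11.4817

Under SRS without replacement, Var(ȳ) = (1 − f)·s²/n with f = n/N = 1853/20950 = 0.08844869.
Var(ȳ) = (1 − 0.08844869)·23340/1853 = 0.91155131·12.595791 = 11.481709.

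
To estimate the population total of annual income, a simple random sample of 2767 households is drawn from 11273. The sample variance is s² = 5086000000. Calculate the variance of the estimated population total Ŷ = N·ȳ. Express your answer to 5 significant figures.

Var(Ŷ) = N²·Var(ȳ) = N²·(1 − n/N)·s²/n.
f = 2767/11273 = 0.24545374; Var(ȳ) = 0.75454626·5086000000/2767 = 1.3869253 × 10^6.
Var(Ŷ) = 11273² · (1.3869253 × 10^6) = 1.762512 × 10^14.

1.7625 × 10^14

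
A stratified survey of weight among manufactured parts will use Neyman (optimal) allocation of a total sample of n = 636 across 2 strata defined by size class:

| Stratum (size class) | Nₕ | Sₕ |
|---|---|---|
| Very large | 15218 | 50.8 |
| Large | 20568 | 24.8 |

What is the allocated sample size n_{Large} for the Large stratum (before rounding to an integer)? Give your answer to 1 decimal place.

252.8

Neyman allocation: nₕ = n·NₕSₕ / Σⱼ NⱼSⱼ.
Σ NⱼSⱼ = 15218·50.8 + 20568·24.8 = 1.2831608 × 10^6.
n_{Large} = 636·20568·24.8 / (1.2831608 × 10^6) = 252.8.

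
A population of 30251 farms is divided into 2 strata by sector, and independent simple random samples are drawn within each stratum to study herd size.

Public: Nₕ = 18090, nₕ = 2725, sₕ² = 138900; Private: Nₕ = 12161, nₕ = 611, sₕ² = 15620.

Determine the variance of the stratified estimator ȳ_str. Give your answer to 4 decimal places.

19.4059

Var(ȳ_str) = Σₕ Wₕ²(1 − fₕ)sₕ²/nₕ with Wₕ = Nₕ/N, N = 30251.
Public: Wₕ = 0.59799676; term = 0.59799676²·(1 − 0.15063571)·138900/2725 = 15.482012.
Private: Wₕ = 0.40200324; term = 0.40200324²·(1 − 0.05024258)·15620/611 = 3.923843.
Sum = 19.405855.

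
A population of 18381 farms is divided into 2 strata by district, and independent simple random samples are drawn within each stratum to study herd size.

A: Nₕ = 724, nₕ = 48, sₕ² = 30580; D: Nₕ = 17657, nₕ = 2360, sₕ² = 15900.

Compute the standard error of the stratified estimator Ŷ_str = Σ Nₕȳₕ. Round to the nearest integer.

46169

Var(Ŷ_str) = Σₕ Nₕ²(1 − fₕ)sₕ²/nₕ.
A: 724²·(1 − 48/724)·30580/48 = 3.1180387 × 10^8.
D: 17657²·(1 − 2360/17657)·15900/2360 = 1.8197357 × 10^9.
Sum = 2.1315396 × 10^9.
SE = √(2.1315396 × 10^9) = 46169.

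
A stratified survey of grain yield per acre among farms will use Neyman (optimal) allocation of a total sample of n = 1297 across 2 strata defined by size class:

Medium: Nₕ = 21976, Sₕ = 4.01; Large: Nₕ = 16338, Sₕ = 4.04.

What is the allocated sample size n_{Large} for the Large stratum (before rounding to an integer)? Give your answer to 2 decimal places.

Neyman allocation: nₕ = n·NₕSₕ / Σⱼ NⱼSⱼ.
Σ NⱼSⱼ = 21976·4.01 + 16338·4.04 = 154129.28.
n_{Large} = 1297·16338·4.04 / 154129.28 = 555.44.

555.44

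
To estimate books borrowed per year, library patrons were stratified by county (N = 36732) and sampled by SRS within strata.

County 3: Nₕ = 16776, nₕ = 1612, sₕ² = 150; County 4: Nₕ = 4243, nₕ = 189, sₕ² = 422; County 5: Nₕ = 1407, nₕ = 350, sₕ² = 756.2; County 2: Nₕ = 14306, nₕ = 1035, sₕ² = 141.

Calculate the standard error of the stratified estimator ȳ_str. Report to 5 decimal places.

0.25992

Var(ȳ_str) = Σₕ Wₕ²(1 − fₕ)sₕ²/nₕ with Wₕ = Nₕ/N, N = 36732.
County 3: Wₕ = 0.45671349; term = 0.45671349²·(1 − 0.09608965)·150/1612 = 0.01754443.
County 4: Wₕ = 0.11551236; term = 0.11551236²·(1 − 0.04454395)·422/189 = 0.028465464.
County 5: Wₕ = 0.03830448; term = 0.03830448²·(1 − 0.24875622)·756.2/350 = 0.0023814889.
County 2: Wₕ = 0.38946967; term = 0.38946967²·(1 − 0.07234727)·141/1035 = 0.019169531.
Sum = 0.067560914.
SE = √(0.067560914) = 0.25992.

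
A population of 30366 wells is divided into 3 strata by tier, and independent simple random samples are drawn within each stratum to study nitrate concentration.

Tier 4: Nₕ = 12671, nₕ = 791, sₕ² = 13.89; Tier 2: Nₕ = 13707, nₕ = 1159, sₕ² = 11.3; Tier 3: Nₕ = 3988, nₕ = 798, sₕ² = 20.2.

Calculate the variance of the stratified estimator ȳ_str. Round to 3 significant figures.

0.00503

Var(ȳ_str) = Σₕ Wₕ²(1 − fₕ)sₕ²/nₕ with Wₕ = Nₕ/N, N = 30366.
Tier 4: Wₕ = 0.41727590; term = 0.41727590²·(1 − 0.06242601)·13.89/791 = 0.0028666714.
Tier 2: Wₕ = 0.45139301; term = 0.45139301²·(1 − 0.08455534)·11.3/1159 = 0.0018185982.
Tier 3: Wₕ = 0.13133109; term = 0.13133109²·(1 − 0.20010030)·20.2/798 = 3.492361 × 10^-4.
Sum = 0.0050345057.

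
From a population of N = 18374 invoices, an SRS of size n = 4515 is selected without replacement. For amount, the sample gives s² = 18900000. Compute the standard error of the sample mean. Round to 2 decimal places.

56.19

Under SRS without replacement, Var(ȳ) = (1 − f)·s²/n with f = n/N = 4515/18374 = 0.24572766.
Var(ȳ) = (1 − 0.24572766)·18900000/4515 = 0.75427234·4186.0465 = 3157.4191.
SE(ȳ) = √(3157.4191) = 56.19.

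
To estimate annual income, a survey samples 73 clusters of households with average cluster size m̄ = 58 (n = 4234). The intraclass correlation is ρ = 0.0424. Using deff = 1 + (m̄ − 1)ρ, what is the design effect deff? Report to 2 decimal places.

3.42

deff = 1 + (58 − 1)·0.0424 = 1 + 2.4168 = 3.4168.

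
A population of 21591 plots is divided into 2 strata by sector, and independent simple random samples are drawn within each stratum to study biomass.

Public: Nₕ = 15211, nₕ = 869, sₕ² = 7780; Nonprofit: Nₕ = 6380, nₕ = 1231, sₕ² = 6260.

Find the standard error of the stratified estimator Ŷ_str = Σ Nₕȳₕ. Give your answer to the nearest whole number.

46045

Var(Ŷ_str) = Σₕ Nₕ²(1 − fₕ)sₕ²/nₕ.
Public: 15211²·(1 − 869/15211)·7780/869 = 1.9531127 × 10^9.
Nonprofit: 6380²·(1 − 1231/6380)·6260/1231 = 1.6705514 × 10^8.
Sum = 2.1201678 × 10^9.
SE = √(2.1201678 × 10^9) = 46045.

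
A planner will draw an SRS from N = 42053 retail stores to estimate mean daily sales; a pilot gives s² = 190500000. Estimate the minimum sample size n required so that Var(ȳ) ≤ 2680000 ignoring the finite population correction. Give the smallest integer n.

Without fpc, n₀ = s²/D = 190500000/2680000 = 71.0821.
Rounding up, n = 72.

72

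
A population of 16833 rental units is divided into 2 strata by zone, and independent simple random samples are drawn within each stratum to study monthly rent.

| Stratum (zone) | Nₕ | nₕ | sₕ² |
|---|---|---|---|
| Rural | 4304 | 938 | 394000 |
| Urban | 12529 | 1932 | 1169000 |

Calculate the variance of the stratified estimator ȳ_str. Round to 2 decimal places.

Var(ȳ_str) = Σₕ Wₕ²(1 − fₕ)sₕ²/nₕ with Wₕ = Nₕ/N, N = 16833.
Rural: Wₕ = 0.25568823; term = 0.25568823²·(1 − 0.21793680)·394000/938 = 21.476164.
Urban: Wₕ = 0.74431177; term = 0.74431177²·(1 − 0.15420225)·1169000/1932 = 283.51999.
Sum = 304.99615.

305.00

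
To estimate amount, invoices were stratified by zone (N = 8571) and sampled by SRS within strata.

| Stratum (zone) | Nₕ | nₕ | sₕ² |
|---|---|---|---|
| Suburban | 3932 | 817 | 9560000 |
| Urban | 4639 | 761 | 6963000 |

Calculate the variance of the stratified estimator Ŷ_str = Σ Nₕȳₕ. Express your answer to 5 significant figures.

Var(Ŷ_str) = Σₕ Nₕ²(1 − fₕ)sₕ²/nₕ.
Suburban: 3932²·(1 − 817/3932)·9560000/817 = 1.433202 × 10^11.
Urban: 4639²·(1 − 761/4639)·6963000/761 = 1.6460534 × 10^11.
Sum = 3.0792554 × 10^11.

3.0793 × 10^11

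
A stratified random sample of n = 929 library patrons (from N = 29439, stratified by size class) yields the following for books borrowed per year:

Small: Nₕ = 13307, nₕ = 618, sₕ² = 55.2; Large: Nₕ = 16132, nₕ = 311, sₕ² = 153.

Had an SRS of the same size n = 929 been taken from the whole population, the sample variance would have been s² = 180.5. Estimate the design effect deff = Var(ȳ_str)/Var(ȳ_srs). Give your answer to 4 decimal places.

0.8625

Var(ȳ_str) = Σ Wₕ²(1−fₕ)sₕ²/nₕ with Wₕ = Nₕ/29439:
  Small: (13307/29439)²·(1−618/13307)·55.2/618 = 0.017402516
  Large: (16132/29439)²·(1−311/16132)·153/311 = 0.14487955
  → Var(ȳ_str) = 0.16228207.
Var(ȳ_srs) = (1 − 929/29439)·180.5/929 = 0.18816362.
deff = 0.16228207 / 0.18816362 = 0.8625.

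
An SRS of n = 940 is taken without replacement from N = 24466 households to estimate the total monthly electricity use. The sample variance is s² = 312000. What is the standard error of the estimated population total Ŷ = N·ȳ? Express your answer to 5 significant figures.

Var(Ŷ) = N²·Var(ȳ) = N²·(1 − n/N)·s²/n.
f = 940/24466 = 0.03842067; Var(ȳ) = 0.96157933·312000/940 = 319.1625.
Var(Ŷ) = 24466² · 319.1625 = 1.9104593 × 10^11.
SE(Ŷ) = √(1.9104593 × 10^11) = 437090.

437090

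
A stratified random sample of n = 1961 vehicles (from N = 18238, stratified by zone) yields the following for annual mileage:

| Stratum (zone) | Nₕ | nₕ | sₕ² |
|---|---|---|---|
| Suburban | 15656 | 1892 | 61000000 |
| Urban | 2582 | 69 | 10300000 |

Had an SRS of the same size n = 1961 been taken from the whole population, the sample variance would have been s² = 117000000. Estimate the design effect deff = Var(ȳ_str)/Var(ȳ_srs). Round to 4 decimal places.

Var(ȳ_str) = Σ Wₕ²(1−fₕ)sₕ²/nₕ with Wₕ = Nₕ/18238:
  Suburban: (15656/18238)²·(1−1892/15656)·61000000/1892 = 20887.177
  Urban: (2582/18238)²·(1−69/2582)·10300000/69 = 2911.9401
  → Var(ȳ_str) = 23799.117.
Var(ȳ_srs) = (1 − 1961/18238)·117000000/1961 = 53248.26.
deff = 23799.117 / 53248.26 = 0.4469.

0.4469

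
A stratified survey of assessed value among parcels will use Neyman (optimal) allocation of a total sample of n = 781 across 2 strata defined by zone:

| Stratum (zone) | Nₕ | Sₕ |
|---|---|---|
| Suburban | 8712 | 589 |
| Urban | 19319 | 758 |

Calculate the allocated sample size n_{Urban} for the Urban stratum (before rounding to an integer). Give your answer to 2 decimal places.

578.34

Neyman allocation: nₕ = n·NₕSₕ / Σⱼ NⱼSⱼ.
Σ NⱼSⱼ = 8712·589 + 19319·758 = 1.977517 × 10^7.
n_{Urban} = 781·19319·758 / (1.977517 × 10^7) = 578.34.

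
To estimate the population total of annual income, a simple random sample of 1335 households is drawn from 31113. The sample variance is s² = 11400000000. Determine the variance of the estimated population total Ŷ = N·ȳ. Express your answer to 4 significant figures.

Var(Ŷ) = N²·Var(ȳ) = N²·(1 − n/N)·s²/n.
f = 1335/31113 = 0.04290811; Var(ȳ) = 0.95709189·11400000000/1335 = 8.1729195 × 10^6.
Var(Ŷ) = 31113² · (8.1729195 × 10^6) = 7.9115395 × 10^15.

7.912 × 10^15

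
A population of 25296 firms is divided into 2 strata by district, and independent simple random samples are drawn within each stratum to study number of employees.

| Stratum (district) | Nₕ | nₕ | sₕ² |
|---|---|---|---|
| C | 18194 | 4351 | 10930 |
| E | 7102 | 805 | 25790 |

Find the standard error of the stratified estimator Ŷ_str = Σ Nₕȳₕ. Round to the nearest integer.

45447

Var(Ŷ_str) = Σₕ Nₕ²(1 − fₕ)sₕ²/nₕ.
C: 18194²·(1 − 4351/18194)·10930/4351 = 6.3268784 × 10^8.
E: 7102²·(1 − 805/7102)·25790/805 = 1.432748 × 10^9.
Sum = 2.0654358 × 10^9.
SE = √(2.0654358 × 10^9) = 45447.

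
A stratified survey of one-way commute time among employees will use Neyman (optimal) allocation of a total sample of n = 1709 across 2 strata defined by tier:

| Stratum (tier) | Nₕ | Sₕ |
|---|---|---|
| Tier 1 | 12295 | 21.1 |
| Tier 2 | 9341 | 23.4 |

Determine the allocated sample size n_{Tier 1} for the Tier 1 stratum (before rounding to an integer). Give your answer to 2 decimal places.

927.52

Neyman allocation: nₕ = n·NₕSₕ / Σⱼ NⱼSⱼ.
Σ NⱼSⱼ = 12295·21.1 + 9341·23.4 = 478003.9.
n_{Tier 1} = 1709·12295·21.1 / 478003.9 = 927.52.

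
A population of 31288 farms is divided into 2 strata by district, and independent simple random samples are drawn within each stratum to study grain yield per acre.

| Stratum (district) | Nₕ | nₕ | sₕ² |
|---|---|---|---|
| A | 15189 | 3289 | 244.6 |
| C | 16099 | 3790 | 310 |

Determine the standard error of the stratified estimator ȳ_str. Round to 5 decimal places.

0.17404

Var(ȳ_str) = Σₕ Wₕ²(1 − fₕ)sₕ²/nₕ with Wₕ = Nₕ/N, N = 31288.
A: Wₕ = 0.48545768; term = 0.48545768²·(1 − 0.21653828)·244.6/3289 = 0.013731346.
C: Wₕ = 0.51454232; term = 0.51454232²·(1 − 0.23541835)·310/3790 = 0.016557263.
Sum = 0.030288609.
SE = √(0.030288609) = 0.17404.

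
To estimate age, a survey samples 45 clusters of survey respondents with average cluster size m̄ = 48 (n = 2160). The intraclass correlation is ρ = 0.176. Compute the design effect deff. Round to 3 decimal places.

deff = 1 + (48 − 1)·0.176 = 1 + 8.272 = 9.272.

9.272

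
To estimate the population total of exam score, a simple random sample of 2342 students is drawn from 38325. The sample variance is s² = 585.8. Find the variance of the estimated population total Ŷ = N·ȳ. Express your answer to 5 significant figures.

3.4494 × 10^8

Var(Ŷ) = N²·Var(ȳ) = N²·(1 − n/N)·s²/n.
f = 2342/38325 = 0.06110894; Var(ȳ) = 0.93889106·585.8/2342 = 0.23484303.
Var(Ŷ) = 38325² · 0.23484303 = 3.4493876 × 10^8.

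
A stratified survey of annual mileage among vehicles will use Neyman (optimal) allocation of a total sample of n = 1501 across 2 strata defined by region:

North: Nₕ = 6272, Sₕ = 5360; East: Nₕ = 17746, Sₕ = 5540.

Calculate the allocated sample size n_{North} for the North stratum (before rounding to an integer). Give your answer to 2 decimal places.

382.48

Neyman allocation: nₕ = n·NₕSₕ / Σⱼ NⱼSⱼ.
Σ NⱼSⱼ = 6272·5360 + 17746·5540 = 1.3193076 × 10^8.
n_{North} = 1501·6272·5360 / (1.3193076 × 10^8) = 382.48.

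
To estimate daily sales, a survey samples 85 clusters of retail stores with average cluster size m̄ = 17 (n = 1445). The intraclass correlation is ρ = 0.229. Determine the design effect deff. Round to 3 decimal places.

deff = 1 + (17 − 1)·0.229 = 1 + 3.664 = 4.664.

4.664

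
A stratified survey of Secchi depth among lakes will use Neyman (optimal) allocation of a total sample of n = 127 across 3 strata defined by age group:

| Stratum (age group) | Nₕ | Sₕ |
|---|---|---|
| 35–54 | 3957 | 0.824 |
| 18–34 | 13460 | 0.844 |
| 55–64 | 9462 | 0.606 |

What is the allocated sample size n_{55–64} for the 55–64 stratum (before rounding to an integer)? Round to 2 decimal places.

35.78

Neyman allocation: nₕ = n·NₕSₕ / Σⱼ NⱼSⱼ.
Σ NⱼSⱼ = 3957·0.824 + 13460·0.844 + 9462·0.606 = 20354.78.
n_{55–64} = 127·9462·0.606 / 20354.78 = 35.78.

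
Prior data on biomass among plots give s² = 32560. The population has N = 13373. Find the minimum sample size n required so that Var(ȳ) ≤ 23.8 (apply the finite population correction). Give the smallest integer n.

Without fpc, n₀ = s²/D = 32560/23.8 = 1368.0672.
With fpc, (1 − n/N)·s²/n ≤ D requires n ≥ n₀/(1 + n₀/N) = 1368.0672/(1 + 1368.0672/13373) = 1241.1016.
Rounding up, n = 1242.

1242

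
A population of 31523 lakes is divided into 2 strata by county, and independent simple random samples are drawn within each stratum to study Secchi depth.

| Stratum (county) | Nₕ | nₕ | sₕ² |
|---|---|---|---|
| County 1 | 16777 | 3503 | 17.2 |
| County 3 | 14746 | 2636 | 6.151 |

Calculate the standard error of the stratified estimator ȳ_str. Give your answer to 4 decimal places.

Var(ȳ_str) = Σₕ Wₕ²(1 − fₕ)sₕ²/nₕ with Wₕ = Nₕ/N, N = 31523.
County 1: Wₕ = 0.53221457; term = 0.53221457²·(1 − 0.20879776)·17.2/3503 = 0.0011003969.
County 3: Wₕ = 0.46778543; term = 0.46778543²·(1 − 0.17876034)·6.151/2636 = 4.1933741 × 10^-4.
Sum = 0.0015197343.
SE = √(0.0015197343) = 0.0390.

0.0390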